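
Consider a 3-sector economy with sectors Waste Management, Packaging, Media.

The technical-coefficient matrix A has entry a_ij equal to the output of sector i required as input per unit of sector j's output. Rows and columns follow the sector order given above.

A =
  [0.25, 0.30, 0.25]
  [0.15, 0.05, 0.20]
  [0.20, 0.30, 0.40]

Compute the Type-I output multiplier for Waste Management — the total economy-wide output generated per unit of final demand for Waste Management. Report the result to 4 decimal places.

m_W = 3.0729

I − A =
  [   0.75    -0.30    -0.25]
  [  -0.15     0.95    -0.20]
  [  -0.20    -0.30     0.60]
Cofactors of I−A, C_ij = (−1)^(i+j)·(minor ij) (rows/columns in the sector order above):
  C_11 = (0.95)(0.60) − (-0.20)(-0.30) = 0.5100
  C_12 = −[(-0.15)(0.60) − (-0.20)(-0.20)] = 0.1300
  C_13 = (-0.15)(-0.30) − (0.95)(-0.20) = 0.2350
  C_21 = −[(-0.30)(0.60) − (-0.25)(-0.30)] = 0.2550
  C_22 = (0.75)(0.60) − (-0.25)(-0.20) = 0.4000
  C_23 = −[(0.75)(-0.30) − (-0.30)(-0.20)] = 0.2850
  C_31 = (-0.30)(-0.20) − (-0.25)(0.95) = 0.2975
  C_32 = −[(0.75)(-0.20) − (-0.25)(-0.15)] = 0.1875
  C_33 = (0.75)(0.95) − (-0.30)(-0.15) = 0.6675
det(I−A) = Σ_j (I−A)_1j·C_1j = (0.75)(0.5100) + (-0.30)(0.1300) + (-0.25)(0.2350) = 0.28475
adj(I−A) = Cᵀ =
  [ 0.5100   0.2550   0.2975]
  [ 0.1300   0.4000   0.1875]
  [ 0.2350   0.2850   0.6675]
(I − A)⁻¹ = adj(I−A) / det(I−A) ≈
  [   1.79104     0.89552     1.04478]
  [   0.45654     1.40474     0.65847]
  [   0.82529     1.00088     2.34416]
The output multiplier for sector j is the column-j sum of the Leontief inverse (I − A)⁻¹ = adj(I−A) / det(I−A).
Column W of adj(I−A): (0.5100, 0.1300, 0.2350); det(I−A) = 0.28475.
m_W = (0.5100 + 0.1300 + 0.2350) / 0.28475 = 0.875 / 0.28475 ≈ 3.0729.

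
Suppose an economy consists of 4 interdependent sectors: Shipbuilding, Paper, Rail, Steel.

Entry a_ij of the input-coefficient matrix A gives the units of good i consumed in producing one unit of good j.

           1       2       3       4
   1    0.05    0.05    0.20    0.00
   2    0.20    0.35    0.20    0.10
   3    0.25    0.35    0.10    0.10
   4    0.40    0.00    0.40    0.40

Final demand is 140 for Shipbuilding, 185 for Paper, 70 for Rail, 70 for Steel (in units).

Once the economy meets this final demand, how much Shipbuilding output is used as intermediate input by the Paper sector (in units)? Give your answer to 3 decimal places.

z_12 = 30.109

I − A =
  [   0.95    -0.05    -0.20     0.00]
  [  -0.20     0.65    -0.20    -0.10]
  [  -0.25    -0.35     0.90    -0.10]
  [  -0.40     0.00    -0.40     0.60]
Compute the cofactors C_ij = (−1)^(i+j)·(3×3 minor ij) of I−A; the adjugate is their transpose:
adj(I−A) = Cᵀ =
  [ 0.26900   0.06700   0.08600   0.02550]
  [ 0.18400   0.43700   0.18400   0.10350]
  [ 0.17950   0.20900   0.36250   0.09525]
  [ 0.29900   0.18400   0.29900   0.43125]
det(I−A) = Σ_j (I−A)_1j·C_1j = (0.95)(0.26900) + (-0.05)(0.18400) + (-0.20)(0.17950) + (0.00)(0.29900) = 0.21045
(I − A)⁻¹ = adj(I−A) / det(I−A) ≈
  [   1.2782     0.3184     0.4086     0.1212]
  [   0.8743     2.0765     0.8743     0.4918]
  [   0.8529     0.9931     1.7225     0.4526]
  [   1.4208     0.8743     1.4208     2.0492]
First solve x = (I − A)⁻¹ d = adj(I−A)·d / det(I−A); in particular x_2 = (0.18400·140 + 0.43700·185 + 0.18400·70 + 0.10350·70) / 0.21045 = 126.73 / 0.21045 ≈ 602.18579.
Intermediate flow from 1 to 2: z_12 = a_12 · x_2 = 0.05 × 126.73 / 0.21045 = 6.3365 / 0.21045 ≈ 30.109.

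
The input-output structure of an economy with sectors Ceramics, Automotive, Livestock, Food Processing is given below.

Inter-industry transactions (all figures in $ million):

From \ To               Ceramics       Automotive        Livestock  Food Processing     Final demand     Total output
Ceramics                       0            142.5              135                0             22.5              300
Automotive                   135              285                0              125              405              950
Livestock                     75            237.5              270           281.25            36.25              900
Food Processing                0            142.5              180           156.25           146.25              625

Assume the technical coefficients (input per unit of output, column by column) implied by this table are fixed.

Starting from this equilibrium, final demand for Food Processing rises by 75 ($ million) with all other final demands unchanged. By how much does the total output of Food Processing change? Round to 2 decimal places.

Technical coefficients a_ij = z_ij / X_j:
  a_CC = 0/300 = 0.00, a_AC = 135/300 = 0.45, a_LC = 75/300 = 0.25, a_FC = 0/300 = 0.00
  a_CA = 142.5/950 = 0.15, a_AA = 285/950 = 0.30, a_LA = 237.5/950 = 0.25, a_FA = 142.5/950 = 0.15
  a_CL = 135/900 = 0.15, a_AL = 0/900 = 0.00, a_LL = 270/900 = 0.30, a_FL = 180/900 = 0.20
  a_CF = 0/625 = 0.00, a_AF = 125/625 = 0.20, a_LF = 281.25/625 = 0.45, a_FF = 156.25/625 = 0.25
I − A =
  [   1.00    -0.15    -0.15     0.00]
  [  -0.45     0.70     0.00    -0.20]
  [  -0.25    -0.25     0.70    -0.45]
  [   0.00    -0.15    -0.20     0.75]
Compute the cofactors C_ij = (−1)^(i+j)·(3×3 minor ij) of I−A; the adjugate is their transpose:
adj(I−A) = Cᵀ =
  [ 0.273500   0.103500   0.080250   0.075750]
  [ 0.205750   0.406875   0.090625   0.162875]
  [ 0.238500   0.283125   0.444375   0.342125]
  [ 0.104750   0.156875   0.136625   0.399625]
det(I−A) = Σ_j (I−A)_1j·C_1j = (1.00)(0.273500) + (-0.15)(0.205750) + (-0.15)(0.238500) + (0.00)(0.104750) = 0.2068625
(I − A)⁻¹ = adj(I−A) / det(I−A) ≈
  [   1.3221     0.5003     0.3879     0.3662]
  [   0.9946     1.9669     0.4381     0.7874]
  [   1.1529     1.3687     2.1482     1.6539]
  [   0.5064     0.7584     0.6605     1.9318]
Δx = (I − A)⁻¹ Δd with Δd having +75 in the Food Processing component and 0 elsewhere.
So Δx_F = L_FF · (+75), where L_FF = adj(I−A)_FF / det(I−A) = 0.399625 / 0.2068625.
Δx_F = 0.399625 × (+75) / 0.2068625 = 29.971875 / 0.2068625 ≈ 144.89.

Δx_F = 144.89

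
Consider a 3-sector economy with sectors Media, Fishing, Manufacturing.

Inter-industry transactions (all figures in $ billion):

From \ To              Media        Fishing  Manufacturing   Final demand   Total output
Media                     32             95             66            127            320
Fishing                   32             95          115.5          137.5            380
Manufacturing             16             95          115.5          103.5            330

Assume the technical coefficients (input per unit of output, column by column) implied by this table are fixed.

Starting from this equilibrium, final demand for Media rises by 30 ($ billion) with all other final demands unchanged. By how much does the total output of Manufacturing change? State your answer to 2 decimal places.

Δx_3 = 5.74

Technical coefficients a_ij = z_ij / X_j:
  a_11 = 32/320 = 0.10, a_21 = 32/320 = 0.10, a_31 = 16/320 = 0.05
  a_12 = 95/380 = 0.25, a_22 = 95/380 = 0.25, a_32 = 95/380 = 0.25
  a_13 = 66/330 = 0.20, a_23 = 115.5/330 = 0.35, a_33 = 115.5/330 = 0.35
I − A =
  [   0.90    -0.25    -0.20]
  [  -0.10     0.75    -0.35]
  [  -0.05    -0.25     0.65]
Cofactors of I−A, C_ij = (−1)^(i+j)·(minor ij) (rows/columns in the sector order above):
  C_11 = (0.75)(0.65) − (-0.35)(-0.25) = 0.4000
  C_12 = −[(-0.10)(0.65) − (-0.35)(-0.05)] = 0.0825
  C_13 = (-0.10)(-0.25) − (0.75)(-0.05) = 0.0625
  C_21 = −[(-0.25)(0.65) − (-0.20)(-0.25)] = 0.2125
  C_22 = (0.90)(0.65) − (-0.20)(-0.05) = 0.5750
  C_23 = −[(0.90)(-0.25) − (-0.25)(-0.05)] = 0.2375
  C_31 = (-0.25)(-0.35) − (-0.20)(0.75) = 0.2375
  C_32 = −[(0.90)(-0.35) − (-0.20)(-0.10)] = 0.3350
  C_33 = (0.90)(0.75) − (-0.25)(-0.10) = 0.6500
det(I−A) = Σ_j (I−A)_1j·C_1j = (0.90)(0.4000) + (-0.25)(0.0825) + (-0.20)(0.0625) = 0.326875
adj(I−A) = Cᵀ =
  [ 0.4000   0.2125   0.2375]
  [ 0.0825   0.5750   0.3350]
  [ 0.0625   0.2375   0.6500]
(I − A)⁻¹ = adj(I−A) / det(I−A) ≈
  [   1.2237     0.6501     0.7266]
  [   0.2524     1.7591     1.0249]
  [   0.1912     0.7266     1.9885]
Δx = (I − A)⁻¹ Δd with Δd having +30 in the Media component and 0 elsewhere.
So Δx_3 = L_31 · (+30), where L_31 = adj(I−A)_31 / det(I−A) = 0.0625 / 0.326875.
Δx_3 = 0.0625 × (+30) / 0.326875 = 1.875 / 0.326875 ≈ 5.74.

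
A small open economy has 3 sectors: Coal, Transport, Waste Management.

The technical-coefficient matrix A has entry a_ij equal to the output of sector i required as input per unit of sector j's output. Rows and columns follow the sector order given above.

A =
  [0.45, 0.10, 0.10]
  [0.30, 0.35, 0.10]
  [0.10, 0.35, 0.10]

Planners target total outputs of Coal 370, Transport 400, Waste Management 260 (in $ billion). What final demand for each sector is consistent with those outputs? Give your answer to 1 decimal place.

d_1 = 137.5, d_2 = 123.0, d_3 = 57.0

I − A =
  [   0.55    -0.10    -0.10]
  [  -0.30     0.65    -0.10]
  [  -0.10    -0.35     0.90]
d = (I − A) x:
  d_1 = (+0.55)·370 + (-0.10)·400 + (-0.10)·260 = 137.5
  d_2 = (-0.30)·370 + (+0.65)·400 + (-0.10)·260 = 123.0
  d_3 = (-0.10)·370 + (-0.35)·400 + (+0.90)·260 = 57.0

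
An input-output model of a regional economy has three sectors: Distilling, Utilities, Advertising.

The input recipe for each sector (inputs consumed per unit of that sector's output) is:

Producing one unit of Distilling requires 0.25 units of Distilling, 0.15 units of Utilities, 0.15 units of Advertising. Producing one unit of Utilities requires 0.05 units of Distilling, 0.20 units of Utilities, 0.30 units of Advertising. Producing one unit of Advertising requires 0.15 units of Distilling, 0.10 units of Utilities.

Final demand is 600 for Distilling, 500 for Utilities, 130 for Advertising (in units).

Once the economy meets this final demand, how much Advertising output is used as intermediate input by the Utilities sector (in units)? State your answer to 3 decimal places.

z_AU = 261.942

I − A =
  [   0.75    -0.05    -0.15]
  [  -0.15     0.80    -0.10]
  [  -0.15    -0.30     1.00]
Cofactors of I−A, C_ij = (−1)^(i+j)·(minor ij) (rows/columns in the sector order above):
  C_11 = (0.80)(1.00) − (-0.10)(-0.30) = 0.7700
  C_12 = −[(-0.15)(1.00) − (-0.10)(-0.15)] = 0.1650
  C_13 = (-0.15)(-0.30) − (0.80)(-0.15) = 0.1650
  C_21 = −[(-0.05)(1.00) − (-0.15)(-0.30)] = 0.0950
  C_22 = (0.75)(1.00) − (-0.15)(-0.15) = 0.7275
  C_23 = −[(0.75)(-0.30) − (-0.05)(-0.15)] = 0.2325
  C_31 = (-0.05)(-0.10) − (-0.15)(0.80) = 0.1250
  C_32 = −[(0.75)(-0.10) − (-0.15)(-0.15)] = 0.0975
  C_33 = (0.75)(0.80) − (-0.05)(-0.15) = 0.5925
det(I−A) = Σ_j (I−A)_1j·C_1j = (0.75)(0.7700) + (-0.05)(0.1650) + (-0.15)(0.1650) = 0.5445
adj(I−A) = Cᵀ =
  [ 0.7700   0.0950   0.1250]
  [ 0.1650   0.7275   0.0975]
  [ 0.1650   0.2325   0.5925]
(I − A)⁻¹ = adj(I−A) / det(I−A) ≈
  [   1.4141     0.1745     0.2296]
  [   0.3030     1.3361     0.1791]
  [   0.3030     0.4270     1.0882]
First solve x = (I − A)⁻¹ d = adj(I−A)·d / det(I−A); in particular x_U = (0.1650·600 + 0.7275·500 + 0.0975·130) / 0.5445 = 475.425 / 0.5445 ≈ 873.14050.
Intermediate flow from A to U: z_AU = a_AU · x_U = 0.30 × 475.425 / 0.5445 = 142.6275 / 0.5445 ≈ 261.942.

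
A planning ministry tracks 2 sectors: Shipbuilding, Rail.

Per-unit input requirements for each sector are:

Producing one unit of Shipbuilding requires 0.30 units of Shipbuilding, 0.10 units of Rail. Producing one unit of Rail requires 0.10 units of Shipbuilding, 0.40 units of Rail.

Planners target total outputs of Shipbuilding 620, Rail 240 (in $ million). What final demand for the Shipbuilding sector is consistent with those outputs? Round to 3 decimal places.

I − A =
  [   0.70    -0.10]
  [  -0.10     0.60]
d = (I − A) x:
  d_S = (+0.70)·620 + (-0.10)·240 = 410.000
  d_R = (-0.10)·620 + (+0.60)·240 = 82.000

d_S = 410.000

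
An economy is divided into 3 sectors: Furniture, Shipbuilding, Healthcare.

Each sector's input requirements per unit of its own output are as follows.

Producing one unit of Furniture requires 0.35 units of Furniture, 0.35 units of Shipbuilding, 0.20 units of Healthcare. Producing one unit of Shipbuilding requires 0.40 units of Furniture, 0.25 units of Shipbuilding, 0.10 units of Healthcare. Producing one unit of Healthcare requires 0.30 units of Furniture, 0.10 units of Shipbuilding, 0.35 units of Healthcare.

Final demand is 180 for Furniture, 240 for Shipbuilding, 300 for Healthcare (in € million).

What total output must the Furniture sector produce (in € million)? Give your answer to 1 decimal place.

x_1 = 1507.9

I − A =
  [   0.65    -0.40    -0.30]
  [  -0.35     0.75    -0.10]
  [  -0.20    -0.10     0.65]
Cofactors of I−A, C_ij = (−1)^(i+j)·(minor ij) (rows/columns in the sector order above):
  C_11 = (0.75)(0.65) − (-0.10)(-0.10) = 0.4775
  C_12 = −[(-0.35)(0.65) − (-0.10)(-0.20)] = 0.2475
  C_13 = (-0.35)(-0.10) − (0.75)(-0.20) = 0.1850
  C_21 = −[(-0.40)(0.65) − (-0.30)(-0.10)] = 0.2900
  C_22 = (0.65)(0.65) − (-0.30)(-0.20) = 0.3625
  C_23 = −[(0.65)(-0.10) − (-0.40)(-0.20)] = 0.1450
  C_31 = (-0.40)(-0.10) − (-0.30)(0.75) = 0.2650
  C_32 = −[(0.65)(-0.10) − (-0.30)(-0.35)] = 0.1700
  C_33 = (0.65)(0.75) − (-0.40)(-0.35) = 0.3475
det(I−A) = Σ_j (I−A)_1j·C_1j = (0.65)(0.4775) + (-0.40)(0.2475) + (-0.30)(0.1850) = 0.155875
adj(I−A) = Cᵀ =
  [ 0.4775   0.2900   0.2650]
  [ 0.2475   0.3625   0.1700]
  [ 0.1850   0.1450   0.3475]
(I − A)⁻¹ = adj(I−A) / det(I−A) ≈
  [   3.0634     1.8605     1.7001]
  [   1.5878     2.3256     1.0906]
  [   1.1868     0.9302     2.2294]
x = (I − A)⁻¹ d = adj(I−A)·d / det(I−A), with det(I−A) = 0.155875:
  x_1 = (0.4775·180 + 0.2900·240 + 0.2650·300) / 0.155875 = 235.05 / 0.155875 ≈ 1507.9
  x_2 = (0.2475·180 + 0.3625·240 + 0.1700·300) / 0.155875 = 182.55 / 0.155875 ≈ 1171.1
  x_3 = (0.1850·180 + 0.1450·240 + 0.3475·300) / 0.155875 = 172.35 / 0.155875 ≈ 1105.7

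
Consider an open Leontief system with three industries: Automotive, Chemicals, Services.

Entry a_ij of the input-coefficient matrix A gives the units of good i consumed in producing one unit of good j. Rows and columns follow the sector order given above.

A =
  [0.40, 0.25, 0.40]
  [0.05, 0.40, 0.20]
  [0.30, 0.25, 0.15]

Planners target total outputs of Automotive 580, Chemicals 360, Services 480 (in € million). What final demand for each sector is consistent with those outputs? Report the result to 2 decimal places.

I − A =
  [   0.60    -0.25    -0.40]
  [  -0.05     0.60    -0.20]
  [  -0.30    -0.25     0.85]
d = (I − A) x:
  d_1 = (+0.60)·580 + (-0.25)·360 + (-0.40)·480 = 66.00
  d_2 = (-0.05)·580 + (+0.60)·360 + (-0.20)·480 = 91.00
  d_3 = (-0.30)·580 + (-0.25)·360 + (+0.85)·480 = 144.00

d_1 = 66.00, d_2 = 91.00, d_3 = 144.00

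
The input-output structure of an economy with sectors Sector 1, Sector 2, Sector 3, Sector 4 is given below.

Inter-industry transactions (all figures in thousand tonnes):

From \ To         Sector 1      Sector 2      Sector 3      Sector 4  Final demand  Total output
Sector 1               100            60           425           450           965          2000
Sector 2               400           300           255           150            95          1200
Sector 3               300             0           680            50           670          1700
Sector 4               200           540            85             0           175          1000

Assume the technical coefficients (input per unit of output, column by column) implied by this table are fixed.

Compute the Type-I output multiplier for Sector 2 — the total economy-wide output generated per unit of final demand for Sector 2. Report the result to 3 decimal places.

m_2 = 3.225

Technical coefficients a_ij = z_ij / X_j:
  a_11 = 100/2000 = 0.05, a_21 = 400/2000 = 0.20, a_31 = 300/2000 = 0.15, a_41 = 200/2000 = 0.10
  a_12 = 60/1200 = 0.05, a_22 = 300/1200 = 0.25, a_32 = 0/1200 = 0.00, a_42 = 540/1200 = 0.45
  a_13 = 425/1700 = 0.25, a_23 = 255/1700 = 0.15, a_33 = 680/1700 = 0.40, a_43 = 85/1700 = 0.05
  a_14 = 450/1000 = 0.45, a_24 = 150/1000 = 0.15, a_34 = 50/1000 = 0.05, a_44 = 0/1000 = 0.00
I − A =
  [   0.95    -0.05    -0.25    -0.45]
  [  -0.20     0.75    -0.15    -0.15]
  [  -0.15     0.00     0.60    -0.05]
  [  -0.10    -0.45    -0.05     1.00]
Compute the cofactors C_ij = (−1)^(i+j)·(3×3 minor ij) of I−A; the adjugate is their transpose:
adj(I−A) = Cᵀ =
  [ 0.404250   0.157000   0.225750   0.216750]
  [ 0.152875   0.498500   0.201125   0.153625]
  [ 0.110625   0.059500   0.563375   0.086875]
  [ 0.114750   0.243000   0.141250   0.392250]
det(I−A) = Σ_j (I−A)_1j·C_1j = (0.95)(0.404250) + (-0.05)(0.152875) + (-0.25)(0.110625) + (-0.45)(0.114750) = 0.2971
(I − A)⁻¹ = adj(I−A) / det(I−A) ≈
  [   1.3607     0.5284     0.7598     0.7296]
  [   0.5146     1.6779     0.6770     0.5171]
  [   0.3723     0.2003     1.8962     0.2924]
  [   0.3862     0.8179     0.4754     1.3203]
The output multiplier for sector j is the column-j sum of the Leontief inverse (I − A)⁻¹ = adj(I−A) / det(I−A).
Column 2 of adj(I−A): (0.157000, 0.498500, 0.059500, 0.243000); det(I−A) = 0.2971.
m_2 = (0.157000 + 0.498500 + 0.059500 + 0.243000) / 0.2971 = 0.958 / 0.2971 ≈ 3.225.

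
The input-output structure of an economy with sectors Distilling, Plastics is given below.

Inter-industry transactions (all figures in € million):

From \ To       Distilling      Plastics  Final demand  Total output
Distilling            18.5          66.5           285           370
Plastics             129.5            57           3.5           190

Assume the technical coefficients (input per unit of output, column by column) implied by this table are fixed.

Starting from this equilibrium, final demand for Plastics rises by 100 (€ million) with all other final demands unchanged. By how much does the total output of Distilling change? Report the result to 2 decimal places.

Technical coefficients a_ij = z_ij / X_j:
  a_DD = 18.5/370 = 0.05, a_PD = 129.5/370 = 0.35
  a_DP = 66.5/190 = 0.35, a_PP = 57/190 = 0.30
I − A =
  [   0.95    -0.35]
  [  -0.35     0.70]
det(I−A) = (0.95)(0.70) − (-0.35)(-0.35) = 0.5425
adj(I−A) = [[0.70, 0.35], [0.35, 0.95]]
(I − A)⁻¹ = adj(I−A) / det(I−A) ≈
  [   1.2903     0.6452]
  [   0.6452     1.7512]
Δx = (I − A)⁻¹ Δd with Δd having +100 in the Plastics component and 0 elsewhere.
So Δx_D = L_DP · (+100), where L_DP = adj(I−A)_DP / det(I−A) = 0.35 / 0.5425.
Δx_D = 0.35 × (+100) / 0.5425 = 35.00 / 0.5425 ≈ 64.52.

Δx_D = 64.52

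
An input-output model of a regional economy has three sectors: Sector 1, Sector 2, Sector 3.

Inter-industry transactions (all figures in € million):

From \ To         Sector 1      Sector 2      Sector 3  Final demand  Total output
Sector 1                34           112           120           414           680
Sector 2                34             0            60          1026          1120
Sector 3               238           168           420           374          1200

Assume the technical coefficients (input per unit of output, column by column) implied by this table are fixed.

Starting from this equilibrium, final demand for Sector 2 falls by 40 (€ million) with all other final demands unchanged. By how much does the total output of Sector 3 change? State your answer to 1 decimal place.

Δx_3 = -12.5

Technical coefficients a_ij = z_ij / X_j:
  a_11 = 34/680 = 0.05, a_21 = 34/680 = 0.05, a_31 = 238/680 = 0.35
  a_12 = 112/1120 = 0.10, a_22 = 0/1120 = 0.00, a_32 = 168/1120 = 0.15
  a_13 = 120/1200 = 0.10, a_23 = 60/1200 = 0.05, a_33 = 420/1200 = 0.35
I − A =
  [   0.95    -0.10    -0.10]
  [  -0.05     1.00    -0.05]
  [  -0.35    -0.15     0.65]
Cofactors of I−A, C_ij = (−1)^(i+j)·(minor ij) (rows/columns in the sector order above):
  C_11 = (1.00)(0.65) − (-0.05)(-0.15) = 0.6425
  C_12 = −[(-0.05)(0.65) − (-0.05)(-0.35)] = 0.0500
  C_13 = (-0.05)(-0.15) − (1.00)(-0.35) = 0.3575
  C_21 = −[(-0.10)(0.65) − (-0.10)(-0.15)] = 0.0800
  C_22 = (0.95)(0.65) − (-0.10)(-0.35) = 0.5825
  C_23 = −[(0.95)(-0.15) − (-0.10)(-0.35)] = 0.1775
  C_31 = (-0.10)(-0.05) − (-0.10)(1.00) = 0.1050
  C_32 = −[(0.95)(-0.05) − (-0.10)(-0.05)] = 0.0525
  C_33 = (0.95)(1.00) − (-0.10)(-0.05) = 0.9450
det(I−A) = Σ_j (I−A)_1j·C_1j = (0.95)(0.6425) + (-0.10)(0.0500) + (-0.10)(0.3575) = 0.569625
adj(I−A) = Cᵀ =
  [ 0.6425   0.0800   0.1050]
  [ 0.0500   0.5825   0.0525]
  [ 0.3575   0.1775   0.9450]
(I − A)⁻¹ = adj(I−A) / det(I−A) ≈
  [   1.1279     0.1404     0.1843]
  [   0.0878     1.0226     0.0922]
  [   0.6276     0.3116     1.6590]
Δx = (I − A)⁻¹ Δd with Δd having -40 in the Sector 2 component and 0 elsewhere.
So Δx_3 = L_32 · (-40), where L_32 = adj(I−A)_32 / det(I−A) = 0.1775 / 0.569625.
Δx_3 = 0.1775 × (-40) / 0.569625 = -7.10 / 0.569625 ≈ -12.5.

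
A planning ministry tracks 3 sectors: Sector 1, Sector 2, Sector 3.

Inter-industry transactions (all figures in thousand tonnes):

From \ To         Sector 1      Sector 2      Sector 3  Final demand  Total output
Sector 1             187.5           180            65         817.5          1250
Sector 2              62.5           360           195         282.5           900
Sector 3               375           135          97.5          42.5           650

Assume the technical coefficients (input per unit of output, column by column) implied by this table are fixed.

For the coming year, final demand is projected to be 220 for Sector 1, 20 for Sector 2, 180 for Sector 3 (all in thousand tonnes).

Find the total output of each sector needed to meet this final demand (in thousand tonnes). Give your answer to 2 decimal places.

Technical coefficients a_ij = z_ij / X_j:
  a_11 = 187.5/1250 = 0.15, a_21 = 62.5/1250 = 0.05, a_31 = 375/1250 = 0.30
  a_12 = 180/900 = 0.20, a_22 = 360/900 = 0.40, a_32 = 135/900 = 0.15
  a_13 = 65/650 = 0.10, a_23 = 195/650 = 0.30, a_33 = 97.5/650 = 0.15
I − A =
  [   0.85    -0.20    -0.10]
  [  -0.05     0.60    -0.30]
  [  -0.30    -0.15     0.85]
Cofactors of I−A, C_ij = (−1)^(i+j)·(minor ij) (rows/columns in the sector order above):
  C_11 = (0.60)(0.85) − (-0.30)(-0.15) = 0.4650
  C_12 = −[(-0.05)(0.85) − (-0.30)(-0.30)] = 0.1325
  C_13 = (-0.05)(-0.15) − (0.60)(-0.30) = 0.1875
  C_21 = −[(-0.20)(0.85) − (-0.10)(-0.15)] = 0.1850
  C_22 = (0.85)(0.85) − (-0.10)(-0.30) = 0.6925
  C_23 = −[(0.85)(-0.15) − (-0.20)(-0.30)] = 0.1875
  C_31 = (-0.20)(-0.30) − (-0.10)(0.60) = 0.1200
  C_32 = −[(0.85)(-0.30) − (-0.10)(-0.05)] = 0.2600
  C_33 = (0.85)(0.60) − (-0.20)(-0.05) = 0.5000
det(I−A) = Σ_j (I−A)_1j·C_1j = (0.85)(0.4650) + (-0.20)(0.1325) + (-0.10)(0.1875) = 0.3500
adj(I−A) = Cᵀ =
  [ 0.4650   0.1850   0.1200]
  [ 0.1325   0.6925   0.2600]
  [ 0.1875   0.1875   0.5000]
(I − A)⁻¹ = adj(I−A) / det(I−A) ≈
  [   1.3286     0.5286     0.3429]
  [   0.3786     1.9786     0.7429]
  [   0.5357     0.5357     1.4286]
x = (I − A)⁻¹ d = adj(I−A)·d / det(I−A), with det(I−A) = 0.3500:
  x_1 = (0.4650·220 + 0.1850·20 + 0.1200·180) / 0.3500 = 127.60 / 0.3500 ≈ 364.57
  x_2 = (0.1325·220 + 0.6925·20 + 0.2600·180) / 0.3500 = 89.80 / 0.3500 ≈ 256.57
  x_3 = (0.1875·220 + 0.1875·20 + 0.5000·180) / 0.3500 = 135.00 / 0.3500 ≈ 385.71

x_1 = 364.57, x_2 = 256.57, x_3 = 385.71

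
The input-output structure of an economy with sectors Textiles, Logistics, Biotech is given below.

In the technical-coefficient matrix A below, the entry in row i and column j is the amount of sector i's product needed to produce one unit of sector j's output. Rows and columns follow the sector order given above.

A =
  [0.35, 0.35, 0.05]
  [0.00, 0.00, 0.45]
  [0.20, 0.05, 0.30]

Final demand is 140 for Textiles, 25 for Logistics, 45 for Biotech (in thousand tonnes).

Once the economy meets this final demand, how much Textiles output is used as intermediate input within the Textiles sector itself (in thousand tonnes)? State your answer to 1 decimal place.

I − A =
  [   0.65    -0.35    -0.05]
  [   0.00     1.00    -0.45]
  [  -0.20    -0.05     0.70]
Cofactors of I−A, C_ij = (−1)^(i+j)·(minor ij) (rows/columns in the sector order above):
  C_11 = (1.00)(0.70) − (-0.45)(-0.05) = 0.6775
  C_12 = −[(0.00)(0.70) − (-0.45)(-0.20)] = 0.0900
  C_13 = (0.00)(-0.05) − (1.00)(-0.20) = 0.2000
  C_21 = −[(-0.35)(0.70) − (-0.05)(-0.05)] = 0.2475
  C_22 = (0.65)(0.70) − (-0.05)(-0.20) = 0.4450
  C_23 = −[(0.65)(-0.05) − (-0.35)(-0.20)] = 0.1025
  C_31 = (-0.35)(-0.45) − (-0.05)(1.00) = 0.2075
  C_32 = −[(0.65)(-0.45) − (-0.05)(0.00)] = 0.2925
  C_33 = (0.65)(1.00) − (-0.35)(0.00) = 0.6500
det(I−A) = Σ_j (I−A)_1j·C_1j = (0.65)(0.6775) + (-0.35)(0.0900) + (-0.05)(0.2000) = 0.398875
adj(I−A) = Cᵀ =
  [ 0.6775   0.2475   0.2075]
  [ 0.0900   0.4450   0.2925]
  [ 0.2000   0.1025   0.6500]
(I − A)⁻¹ = adj(I−A) / det(I−A) ≈
  [   1.6985     0.6205     0.5202]
  [   0.2256     1.1156     0.7333]
  [   0.5014     0.2570     1.6296]
First solve x = (I − A)⁻¹ d = adj(I−A)·d / det(I−A); in particular x_T = (0.6775·140 + 0.2475·25 + 0.2075·45) / 0.398875 = 110.375 / 0.398875 ≈ 276.716.
Intermediate flow from T to T: z_TT = a_TT · x_T = 0.35 × 110.375 / 0.398875 = 38.63125 / 0.398875 ≈ 96.9.

z_TT = 96.9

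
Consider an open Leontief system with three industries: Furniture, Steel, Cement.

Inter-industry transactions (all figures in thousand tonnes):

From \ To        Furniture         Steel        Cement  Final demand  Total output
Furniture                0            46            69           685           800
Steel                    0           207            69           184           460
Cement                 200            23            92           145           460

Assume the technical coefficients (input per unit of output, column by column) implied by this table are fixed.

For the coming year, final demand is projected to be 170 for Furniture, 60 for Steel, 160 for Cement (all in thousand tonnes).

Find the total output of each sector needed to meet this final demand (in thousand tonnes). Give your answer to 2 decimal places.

x_F = 231.24, x_S = 186.52, x_C = 283.92

Technical coefficients a_ij = z_ij / X_j:
  a_FF = 0/800 = 0.00, a_SF = 0/800 = 0.00, a_CF = 200/800 = 0.25
  a_FS = 46/460 = 0.10, a_SS = 207/460 = 0.45, a_CS = 23/460 = 0.05
  a_FC = 69/460 = 0.15, a_SC = 69/460 = 0.15, a_CC = 92/460 = 0.20
I − A =
  [   1.00    -0.10    -0.15]
  [   0.00     0.55    -0.15]
  [  -0.25    -0.05     0.80]
Cofactors of I−A, C_ij = (−1)^(i+j)·(minor ij) (rows/columns in the sector order above):
  C_11 = (0.55)(0.80) − (-0.15)(-0.05) = 0.4325
  C_12 = −[(0.00)(0.80) − (-0.15)(-0.25)] = 0.0375
  C_13 = (0.00)(-0.05) − (0.55)(-0.25) = 0.1375
  C_21 = −[(-0.10)(0.80) − (-0.15)(-0.05)] = 0.0875
  C_22 = (1.00)(0.80) − (-0.15)(-0.25) = 0.7625
  C_23 = −[(1.00)(-0.05) − (-0.10)(-0.25)] = 0.0750
  C_31 = (-0.10)(-0.15) − (-0.15)(0.55) = 0.0975
  C_32 = −[(1.00)(-0.15) − (-0.15)(0.00)] = 0.1500
  C_33 = (1.00)(0.55) − (-0.10)(0.00) = 0.5500
det(I−A) = Σ_j (I−A)_1j·C_1j = (1.00)(0.4325) + (-0.10)(0.0375) + (-0.15)(0.1375) = 0.408125
adj(I−A) = Cᵀ =
  [ 0.4325   0.0875   0.0975]
  [ 0.0375   0.7625   0.1500]
  [ 0.1375   0.0750   0.5500]
(I − A)⁻¹ = adj(I−A) / det(I−A) ≈
  [   1.0597     0.2144     0.2389]
  [   0.0919     1.8683     0.3675]
  [   0.3369     0.1838     1.3476]
x = (I − A)⁻¹ d = adj(I−A)·d / det(I−A), with det(I−A) = 0.408125:
  x_F = (0.4325·170 + 0.0875·60 + 0.0975·160) / 0.408125 = 94.375 / 0.408125 ≈ 231.24
  x_S = (0.0375·170 + 0.7625·60 + 0.1500·160) / 0.408125 = 76.125 / 0.408125 ≈ 186.52
  x_C = (0.1375·170 + 0.0750·60 + 0.5500·160) / 0.408125 = 115.875 / 0.408125 ≈ 283.92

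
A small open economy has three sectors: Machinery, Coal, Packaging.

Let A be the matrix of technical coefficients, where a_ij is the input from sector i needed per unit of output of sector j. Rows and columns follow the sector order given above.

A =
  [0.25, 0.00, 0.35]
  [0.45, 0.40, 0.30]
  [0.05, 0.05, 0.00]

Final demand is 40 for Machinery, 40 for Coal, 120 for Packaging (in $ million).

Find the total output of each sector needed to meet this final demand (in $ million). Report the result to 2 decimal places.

x_1 = 117.28, x_2 = 223.13, x_3 = 137.02

I − A =
  [   0.75     0.00    -0.35]
  [  -0.45     0.60    -0.30]
  [  -0.05    -0.05     1.00]
Cofactors of I−A, C_ij = (−1)^(i+j)·(minor ij) (rows/columns in the sector order above):
  C_11 = (0.60)(1.00) − (-0.30)(-0.05) = 0.5850
  C_12 = −[(-0.45)(1.00) − (-0.30)(-0.05)] = 0.4650
  C_13 = (-0.45)(-0.05) − (0.60)(-0.05) = 0.0525
  C_21 = −[(0.00)(1.00) − (-0.35)(-0.05)] = 0.0175
  C_22 = (0.75)(1.00) − (-0.35)(-0.05) = 0.7325
  C_23 = −[(0.75)(-0.05) − (0.00)(-0.05)] = 0.0375
  C_31 = (0.00)(-0.30) − (-0.35)(0.60) = 0.2100
  C_32 = −[(0.75)(-0.30) − (-0.35)(-0.45)] = 0.3825
  C_33 = (0.75)(0.60) − (0.00)(-0.45) = 0.4500
det(I−A) = Σ_j (I−A)_1j·C_1j = (0.75)(0.5850) + (0.00)(0.4650) + (-0.35)(0.0525) = 0.420375
adj(I−A) = Cᵀ =
  [ 0.5850   0.0175   0.2100]
  [ 0.4650   0.7325   0.3825]
  [ 0.0525   0.0375   0.4500]
(I − A)⁻¹ = adj(I−A) / det(I−A) ≈
  [   1.3916     0.0416     0.4996]
  [   1.1062     1.7425     0.9099]
  [   0.1249     0.0892     1.0705]
x = (I − A)⁻¹ d = adj(I−A)·d / det(I−A), with det(I−A) = 0.420375:
  x_1 = (0.5850·40 + 0.0175·40 + 0.2100·120) / 0.420375 = 49.30 / 0.420375 ≈ 117.28
  x_2 = (0.4650·40 + 0.7325·40 + 0.3825·120) / 0.420375 = 93.80 / 0.420375 ≈ 223.13
  x_3 = (0.0525·40 + 0.0375·40 + 0.4500·120) / 0.420375 = 57.60 / 0.420375 ≈ 137.02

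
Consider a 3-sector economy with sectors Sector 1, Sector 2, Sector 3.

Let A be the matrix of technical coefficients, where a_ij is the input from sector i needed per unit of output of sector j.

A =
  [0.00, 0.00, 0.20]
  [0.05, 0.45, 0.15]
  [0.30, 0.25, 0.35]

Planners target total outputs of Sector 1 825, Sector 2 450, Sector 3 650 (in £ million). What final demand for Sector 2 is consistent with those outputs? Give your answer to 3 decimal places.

d_2 = 108.750

I − A =
  [   1.00     0.00    -0.20]
  [  -0.05     0.55    -0.15]
  [  -0.30    -0.25     0.65]
d = (I − A) x:
  d_1 = (+1.00)·825 + (+0.00)·450 + (-0.20)·650 = 695.000
  d_2 = (-0.05)·825 + (+0.55)·450 + (-0.15)·650 = 108.750
  d_3 = (-0.30)·825 + (-0.25)·450 + (+0.65)·650 = 62.500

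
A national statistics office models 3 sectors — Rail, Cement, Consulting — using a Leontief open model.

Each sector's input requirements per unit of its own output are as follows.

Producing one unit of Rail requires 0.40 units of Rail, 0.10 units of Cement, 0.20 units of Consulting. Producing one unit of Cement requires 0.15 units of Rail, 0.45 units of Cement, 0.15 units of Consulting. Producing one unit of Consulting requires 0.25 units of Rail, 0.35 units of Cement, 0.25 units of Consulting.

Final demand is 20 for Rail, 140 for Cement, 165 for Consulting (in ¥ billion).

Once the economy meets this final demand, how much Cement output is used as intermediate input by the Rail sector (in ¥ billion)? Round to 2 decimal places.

I − A =
  [   0.60    -0.15    -0.25]
  [  -0.10     0.55    -0.35]
  [  -0.20    -0.15     0.75]
Cofactors of I−A, C_ij = (−1)^(i+j)·(minor ij) (rows/columns in the sector order above):
  C_11 = (0.55)(0.75) − (-0.35)(-0.15) = 0.3600
  C_12 = −[(-0.10)(0.75) − (-0.35)(-0.20)] = 0.1450
  C_13 = (-0.10)(-0.15) − (0.55)(-0.20) = 0.1250
  C_21 = −[(-0.15)(0.75) − (-0.25)(-0.15)] = 0.1500
  C_22 = (0.60)(0.75) − (-0.25)(-0.20) = 0.4000
  C_23 = −[(0.60)(-0.15) − (-0.15)(-0.20)] = 0.1200
  C_31 = (-0.15)(-0.35) − (-0.25)(0.55) = 0.1900
  C_32 = −[(0.60)(-0.35) − (-0.25)(-0.10)] = 0.2350
  C_33 = (0.60)(0.55) − (-0.15)(-0.10) = 0.3150
det(I−A) = Σ_j (I−A)_1j·C_1j = (0.60)(0.3600) + (-0.15)(0.1450) + (-0.25)(0.1250) = 0.1630
adj(I−A) = Cᵀ =
  [ 0.3600   0.1500   0.1900]
  [ 0.1450   0.4000   0.2350]
  [ 0.1250   0.1200   0.3150]
(I − A)⁻¹ = adj(I−A) / det(I−A) ≈
  [   2.2086     0.9202     1.1656]
  [   0.8896     2.4540     1.4417]
  [   0.7669     0.7362     1.9325]
First solve x = (I − A)⁻¹ d = adj(I−A)·d / det(I−A); in particular x_1 = (0.3600·20 + 0.1500·140 + 0.1900·165) / 0.1630 = 59.55 / 0.1630 ≈ 365.3374.
Intermediate flow from 2 to 1: z_21 = a_21 · x_1 = 0.10 × 59.55 / 0.1630 = 5.955 / 0.1630 ≈ 36.53.

z_21 = 36.53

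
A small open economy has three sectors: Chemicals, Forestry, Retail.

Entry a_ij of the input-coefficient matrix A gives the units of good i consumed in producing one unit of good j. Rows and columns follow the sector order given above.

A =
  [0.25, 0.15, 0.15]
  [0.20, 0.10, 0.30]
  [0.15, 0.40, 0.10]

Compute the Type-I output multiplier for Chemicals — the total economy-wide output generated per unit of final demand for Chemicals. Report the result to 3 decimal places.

I − A =
  [   0.75    -0.15    -0.15]
  [  -0.20     0.90    -0.30]
  [  -0.15    -0.40     0.90]
Cofactors of I−A, C_ij = (−1)^(i+j)·(minor ij) (rows/columns in the sector order above):
  C_11 = (0.90)(0.90) − (-0.30)(-0.40) = 0.6900
  C_12 = −[(-0.20)(0.90) − (-0.30)(-0.15)] = 0.2250
  C_13 = (-0.20)(-0.40) − (0.90)(-0.15) = 0.2150
  C_21 = −[(-0.15)(0.90) − (-0.15)(-0.40)] = 0.1950
  C_22 = (0.75)(0.90) − (-0.15)(-0.15) = 0.6525
  C_23 = −[(0.75)(-0.40) − (-0.15)(-0.15)] = 0.3225
  C_31 = (-0.15)(-0.30) − (-0.15)(0.90) = 0.1800
  C_32 = −[(0.75)(-0.30) − (-0.15)(-0.20)] = 0.2550
  C_33 = (0.75)(0.90) − (-0.15)(-0.20) = 0.6450
det(I−A) = Σ_j (I−A)_1j·C_1j = (0.75)(0.6900) + (-0.15)(0.2250) + (-0.15)(0.2150) = 0.4515
adj(I−A) = Cᵀ =
  [ 0.6900   0.1950   0.1800]
  [ 0.2250   0.6525   0.2550]
  [ 0.2150   0.3225   0.6450]
(I − A)⁻¹ = adj(I−A) / det(I−A) ≈
  [   1.5282     0.4319     0.3987]
  [   0.4983     1.4452     0.5648]
  [   0.4762     0.7143     1.4286]
The output multiplier for sector j is the column-j sum of the Leontief inverse (I − A)⁻¹ = adj(I−A) / det(I−A).
Column C of adj(I−A): (0.6900, 0.2250, 0.2150); det(I−A) = 0.4515.
m_C = (0.6900 + 0.2250 + 0.2150) / 0.4515 = 1.13 / 0.4515 ≈ 2.503.

m_C = 2.503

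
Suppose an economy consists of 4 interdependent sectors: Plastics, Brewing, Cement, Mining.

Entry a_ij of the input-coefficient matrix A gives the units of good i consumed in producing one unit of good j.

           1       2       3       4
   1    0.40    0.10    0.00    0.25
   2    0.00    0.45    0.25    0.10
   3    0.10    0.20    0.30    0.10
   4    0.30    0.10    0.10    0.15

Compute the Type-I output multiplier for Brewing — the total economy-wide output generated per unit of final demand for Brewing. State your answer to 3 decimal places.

I − A =
  [   0.60    -0.10     0.00    -0.25]
  [   0.00     0.55    -0.25    -0.10]
  [  -0.10    -0.20     0.70    -0.10]
  [  -0.30    -0.10    -0.10     0.85]
Compute the cofactors C_ij = (−1)^(i+j)·(3×3 minor ij) of I−A; the adjugate is their transpose:
adj(I−A) = Cᵀ =
  [ 0.26775   0.08100   0.04225   0.09325]
  [ 0.05075   0.29600   0.11475   0.06325]
  [ 0.06825   0.10700   0.23025   0.05975]
  [ 0.10850   0.07600   0.05550   0.19850]
det(I−A) = Σ_j (I−A)_1j·C_1j = (0.60)(0.26775) + (-0.10)(0.05075) + (0.00)(0.06825) + (-0.25)(0.10850) = 0.12845
(I − A)⁻¹ = adj(I−A) / det(I−A) ≈
  [   2.0845     0.6306     0.3289     0.7260]
  [   0.3951     2.3044     0.8933     0.4924]
  [   0.5313     0.8330     1.7925     0.4652]
  [   0.8447     0.5917     0.4321     1.5453]
The output multiplier for sector j is the column-j sum of the Leontief inverse (I − A)⁻¹ = adj(I−A) / det(I−A).
Column 2 of adj(I−A): (0.08100, 0.29600, 0.10700, 0.07600); det(I−A) = 0.12845.
m_2 = (0.08100 + 0.29600 + 0.10700 + 0.07600) / 0.12845 = 0.56 / 0.12845 ≈ 4.360.

m_2 = 4.360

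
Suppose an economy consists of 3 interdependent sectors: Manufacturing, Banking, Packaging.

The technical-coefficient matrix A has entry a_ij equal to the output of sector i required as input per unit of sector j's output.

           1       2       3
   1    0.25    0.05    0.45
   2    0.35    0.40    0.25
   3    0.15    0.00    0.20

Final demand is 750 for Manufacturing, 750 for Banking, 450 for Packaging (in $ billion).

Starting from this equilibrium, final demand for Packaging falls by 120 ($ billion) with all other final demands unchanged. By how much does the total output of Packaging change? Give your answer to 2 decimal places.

Δx_3 = -170.93

I − A =
  [   0.75    -0.05    -0.45]
  [  -0.35     0.60    -0.25]
  [  -0.15     0.00     0.80]
Cofactors of I−A, C_ij = (−1)^(i+j)·(minor ij) (rows/columns in the sector order above):
  C_11 = (0.60)(0.80) − (-0.25)(0.00) = 0.4800
  C_12 = −[(-0.35)(0.80) − (-0.25)(-0.15)] = 0.3175
  C_13 = (-0.35)(0.00) − (0.60)(-0.15) = 0.0900
  C_21 = −[(-0.05)(0.80) − (-0.45)(0.00)] = 0.0400
  C_22 = (0.75)(0.80) − (-0.45)(-0.15) = 0.5325
  C_23 = −[(0.75)(0.00) − (-0.05)(-0.15)] = 0.0075
  C_31 = (-0.05)(-0.25) − (-0.45)(0.60) = 0.2825
  C_32 = −[(0.75)(-0.25) − (-0.45)(-0.35)] = 0.3450
  C_33 = (0.75)(0.60) − (-0.05)(-0.35) = 0.4325
det(I−A) = Σ_j (I−A)_1j·C_1j = (0.75)(0.4800) + (-0.05)(0.3175) + (-0.45)(0.0900) = 0.303625
adj(I−A) = Cᵀ =
  [ 0.4800   0.0400   0.2825]
  [ 0.3175   0.5325   0.3450]
  [ 0.0900   0.0075   0.4325]
(I − A)⁻¹ = adj(I−A) / det(I−A) ≈
  [   1.5809     0.1317     0.9304]
  [   1.0457     1.7538     1.1363]
  [   0.2964     0.0247     1.4245]
Δx = (I − A)⁻¹ Δd with Δd having -120 in the Packaging component and 0 elsewhere.
So Δx_3 = L_33 · (-120), where L_33 = adj(I−A)_33 / det(I−A) = 0.4325 / 0.303625.
Δx_3 = 0.4325 × (-120) / 0.303625 = -51.90 / 0.303625 ≈ -170.93.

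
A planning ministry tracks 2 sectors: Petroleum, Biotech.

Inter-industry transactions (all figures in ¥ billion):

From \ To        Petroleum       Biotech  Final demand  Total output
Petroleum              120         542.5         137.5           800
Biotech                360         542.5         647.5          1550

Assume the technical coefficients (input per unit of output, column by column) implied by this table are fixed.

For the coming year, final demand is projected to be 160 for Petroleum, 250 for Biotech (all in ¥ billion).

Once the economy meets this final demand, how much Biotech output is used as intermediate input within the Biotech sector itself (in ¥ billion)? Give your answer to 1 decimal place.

Technical coefficients a_ij = z_ij / X_j:
  a_PP = 120/800 = 0.15, a_BP = 360/800 = 0.45
  a_PB = 542.5/1550 = 0.35, a_BB = 542.5/1550 = 0.35
I − A =
  [   0.85    -0.35]
  [  -0.45     0.65]
det(I−A) = (0.85)(0.65) − (-0.35)(-0.45) = 0.3950
adj(I−A) = [[0.65, 0.35], [0.45, 0.85]]
(I − A)⁻¹ = adj(I−A) / det(I−A) ≈
  [   1.6456     0.8861]
  [   1.1392     2.1519]
First solve x = (I − A)⁻¹ d = adj(I−A)·d / det(I−A); in particular x_B = (0.45·160 + 0.85·250) / 0.3950 = 284.50 / 0.3950 ≈ 720.253.
Intermediate flow from B to B: z_BB = a_BB · x_B = 0.35 × 284.50 / 0.3950 = 99.575 / 0.3950 ≈ 252.1.

z_BB = 252.1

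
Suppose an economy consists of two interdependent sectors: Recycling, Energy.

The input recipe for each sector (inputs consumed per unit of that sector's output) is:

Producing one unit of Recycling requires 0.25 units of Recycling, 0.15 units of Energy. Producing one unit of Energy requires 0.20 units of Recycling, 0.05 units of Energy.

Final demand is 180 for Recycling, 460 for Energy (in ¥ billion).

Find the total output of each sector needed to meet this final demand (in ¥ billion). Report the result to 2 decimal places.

x_R = 385.35, x_E = 545.05

I − A =
  [   0.75    -0.20]
  [  -0.15     0.95]
det(I−A) = (0.75)(0.95) − (-0.20)(-0.15) = 0.6825
adj(I−A) = [[0.95, 0.20], [0.15, 0.75]]
(I − A)⁻¹ = adj(I−A) / det(I−A) ≈
  [   1.3919     0.2930]
  [   0.2198     1.0989]
x = (I − A)⁻¹ d = adj(I−A)·d / det(I−A), with det(I−A) = 0.6825:
  x_R = (0.95·180 + 0.20·460) / 0.6825 = 263.00 / 0.6825 ≈ 385.35
  x_E = (0.15·180 + 0.75·460) / 0.6825 = 372.00 / 0.6825 ≈ 545.05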